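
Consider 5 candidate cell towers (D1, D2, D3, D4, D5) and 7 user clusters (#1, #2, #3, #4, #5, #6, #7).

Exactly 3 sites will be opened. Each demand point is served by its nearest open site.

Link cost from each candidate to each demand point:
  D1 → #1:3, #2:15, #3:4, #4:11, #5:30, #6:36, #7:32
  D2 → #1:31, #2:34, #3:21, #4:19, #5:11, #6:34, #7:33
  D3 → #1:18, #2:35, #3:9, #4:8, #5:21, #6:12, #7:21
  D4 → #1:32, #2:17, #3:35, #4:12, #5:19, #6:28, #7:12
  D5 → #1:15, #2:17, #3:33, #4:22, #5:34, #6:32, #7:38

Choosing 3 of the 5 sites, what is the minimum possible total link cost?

Open {D1, D3, D4}.
  #1→D1 3, #2→D1 15, #3→D1 4, #4→D3 8, #5→D4 19, #6→D3 12, #7→D4 12  ⇒ total 73.
Compare {D1, D2, D3}: total 74.
Compare {D1, D2, D4}: total 84.
No size-3 selection does better; minimum is 73.

73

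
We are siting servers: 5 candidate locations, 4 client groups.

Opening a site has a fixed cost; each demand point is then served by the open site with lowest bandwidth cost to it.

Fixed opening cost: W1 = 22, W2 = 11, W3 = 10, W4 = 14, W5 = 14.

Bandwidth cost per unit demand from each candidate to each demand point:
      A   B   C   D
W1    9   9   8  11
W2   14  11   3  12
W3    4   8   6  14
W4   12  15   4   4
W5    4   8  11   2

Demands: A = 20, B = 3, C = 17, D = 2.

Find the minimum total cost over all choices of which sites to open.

184

Open {W2, W5}: assign each demand point to its cheapest open site.
  A→W5 20×4=80, B→W5 3×8=24, C→W2 17×3=51, D→W5 2×2=4
  bandwidth cost 159, fixed 25 → total 184.
Compare {W2, W3, W5}: bandwidth cost 159 + fixed 35 = 194.
Compare {W2, W3, W4}: bandwidth cost 163 + fixed 35 = 198.
Compare {W2, W4, W5}: bandwidth cost 159 + fixed 39 = 198.
All other subsets cost ≥ 194. Minimum total cost: 184.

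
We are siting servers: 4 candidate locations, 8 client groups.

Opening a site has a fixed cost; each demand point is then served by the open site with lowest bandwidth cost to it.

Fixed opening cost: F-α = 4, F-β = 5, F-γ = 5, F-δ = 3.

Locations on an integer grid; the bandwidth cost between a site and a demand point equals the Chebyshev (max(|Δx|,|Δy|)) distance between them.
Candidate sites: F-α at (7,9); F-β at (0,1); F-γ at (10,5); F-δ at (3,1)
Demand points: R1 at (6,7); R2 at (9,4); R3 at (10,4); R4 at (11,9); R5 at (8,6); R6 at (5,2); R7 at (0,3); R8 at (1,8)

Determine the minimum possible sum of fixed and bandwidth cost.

32

Open {F-γ, F-δ}: assign each demand point to its cheapest open site.
  R1→F-γ 4, R2→F-γ 1, R3→F-γ 1, R4→F-γ 4, R5→F-γ 2, R6→F-δ 2, R7→F-δ 3, R8→F-δ 7
  bandwidth cost 24, fixed 8 → total 32.
Compare {F-α, F-γ, F-δ}: bandwidth cost 21 + fixed 12 = 33.
Compare {F-β, F-γ}: bandwidth cost 26 + fixed 10 = 36.
Compare {F-β, F-γ, F-δ}: bandwidth cost 23 + fixed 13 = 36.
All other subsets cost ≥ 33. Minimum total cost: 32.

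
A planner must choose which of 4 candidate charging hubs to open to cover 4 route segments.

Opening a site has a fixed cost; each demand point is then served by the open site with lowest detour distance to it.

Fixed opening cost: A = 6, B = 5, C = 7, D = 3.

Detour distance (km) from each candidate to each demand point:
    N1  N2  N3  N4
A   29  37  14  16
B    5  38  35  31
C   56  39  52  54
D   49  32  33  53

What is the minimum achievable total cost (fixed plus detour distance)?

81

Open {A, B, D}: assign each demand point to its cheapest open site.
  N1→B 5, N2→D 32, N3→A 14, N4→A 16
  detour distance 67, fixed 14 → total 81.
Compare {A, B}: detour distance 72 + fixed 11 = 83.
Compare {A, B, C, D}: detour distance 67 + fixed 21 = 88.
Compare {A, B, C}: detour distance 72 + fixed 18 = 90.
All other subsets cost ≥ 83. Minimum total cost: 81.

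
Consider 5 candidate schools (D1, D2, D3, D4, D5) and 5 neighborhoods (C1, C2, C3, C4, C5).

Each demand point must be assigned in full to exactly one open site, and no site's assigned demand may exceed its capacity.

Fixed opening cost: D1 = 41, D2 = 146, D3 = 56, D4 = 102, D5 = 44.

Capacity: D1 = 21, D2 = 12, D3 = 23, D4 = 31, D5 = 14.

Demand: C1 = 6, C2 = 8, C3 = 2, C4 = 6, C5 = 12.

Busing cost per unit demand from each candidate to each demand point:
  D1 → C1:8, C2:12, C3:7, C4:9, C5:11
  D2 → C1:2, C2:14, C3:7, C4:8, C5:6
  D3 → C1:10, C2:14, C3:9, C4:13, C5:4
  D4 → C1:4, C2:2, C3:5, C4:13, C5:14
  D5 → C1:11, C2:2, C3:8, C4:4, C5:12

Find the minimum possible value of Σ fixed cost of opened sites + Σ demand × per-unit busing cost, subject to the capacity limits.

Open {D3, D5}; cheapest assignment that respects the capacities:
  D3 (cap 23, load 20): C1, C3, C5 — cost 6×10 + 2×9 + 12×4 = 126
  D5 (cap 14, load 14): C2, C4 — cost 8×2 + 6×4 = 40
  Shipping 166, fixed 100 → total 266.
  Any other capacity-feasible assignment to {D3, D5} ships for at least 166.
Compare {D1, D3, D5}: its best feasible assignment gives total 291.
Compare {D1, D5}: its best feasible assignment gives total 319.
Every other set of open sites that can feasibly serve all demand totals ≥ 291 even under its best assignment. Minimum: 266.

266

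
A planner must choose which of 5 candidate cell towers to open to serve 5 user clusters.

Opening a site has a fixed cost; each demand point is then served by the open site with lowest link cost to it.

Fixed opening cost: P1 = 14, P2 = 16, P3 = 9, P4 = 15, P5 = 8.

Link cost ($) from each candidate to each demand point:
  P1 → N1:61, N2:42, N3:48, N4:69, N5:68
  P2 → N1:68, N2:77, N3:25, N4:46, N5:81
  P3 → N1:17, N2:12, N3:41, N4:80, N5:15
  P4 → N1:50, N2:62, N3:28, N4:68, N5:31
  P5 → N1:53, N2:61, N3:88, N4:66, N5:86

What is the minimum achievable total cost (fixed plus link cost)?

140

Open {P2, P3}: assign each demand point to its cheapest open site.
  N1→P3 17, N2→P3 12, N3→P2 25, N4→P2 46, N5→P3 15
  link cost 115, fixed 25 → total 140.
Compare {P2, P3, P5}: link cost 115 + fixed 33 = 148.
Compare {P1, P2, P3}: link cost 115 + fixed 39 = 154.
Compare {P2, P3, P4}: link cost 115 + fixed 40 = 155.
All other subsets cost ≥ 148. Minimum total cost: 140.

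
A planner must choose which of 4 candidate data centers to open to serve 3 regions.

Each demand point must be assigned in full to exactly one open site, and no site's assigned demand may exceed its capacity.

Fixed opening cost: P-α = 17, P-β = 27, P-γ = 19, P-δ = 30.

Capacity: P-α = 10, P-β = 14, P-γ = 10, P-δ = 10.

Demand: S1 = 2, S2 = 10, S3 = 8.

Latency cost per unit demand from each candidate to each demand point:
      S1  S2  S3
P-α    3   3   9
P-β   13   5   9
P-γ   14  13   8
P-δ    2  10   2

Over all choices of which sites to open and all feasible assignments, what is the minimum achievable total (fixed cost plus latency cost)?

Open {P-α, P-δ}; cheapest assignment that respects the capacities:
  P-α (cap 10, load 10): S2 — cost 10×3 = 30
  P-δ (cap 10, load 10): S1, S3 — cost 2×2 + 8×2 = 20
  Shipping 50, fixed 47 → total 97.
  Any other capacity-feasible assignment to {P-α, P-δ} ships for at least 50.
Compare {P-α, P-γ, P-δ}: its best feasible assignment gives total 116.
Compare {P-α, P-β, P-δ}: its best feasible assignment gives total 124.
Every other set of open sites that can feasibly serve all demand totals ≥ 116 even under its best assignment. Minimum: 97.

97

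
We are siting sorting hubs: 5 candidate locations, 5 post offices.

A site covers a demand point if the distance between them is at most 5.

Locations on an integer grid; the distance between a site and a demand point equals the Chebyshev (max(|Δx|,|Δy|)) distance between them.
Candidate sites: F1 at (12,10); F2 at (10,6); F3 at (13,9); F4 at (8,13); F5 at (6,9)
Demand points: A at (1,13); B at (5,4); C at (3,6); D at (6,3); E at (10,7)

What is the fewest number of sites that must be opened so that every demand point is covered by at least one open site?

2

Coverage sets (demand points within 5 of each site):
  F1: {E}
  F2: {B, D, E}
  F3: {E}
  F4: {}
  F5: {A, B, C, E}
No single site covers all 5 demand points.
But {F2, F5} covers everything, so the minimum is 2.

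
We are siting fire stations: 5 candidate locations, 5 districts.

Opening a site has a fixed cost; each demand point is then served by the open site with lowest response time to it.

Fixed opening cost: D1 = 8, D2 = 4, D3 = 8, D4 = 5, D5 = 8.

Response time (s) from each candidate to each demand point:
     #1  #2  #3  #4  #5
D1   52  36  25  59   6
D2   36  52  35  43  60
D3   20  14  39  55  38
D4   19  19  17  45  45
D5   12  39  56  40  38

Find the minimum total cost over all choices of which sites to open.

Open {D1, D4, D5}: assign each demand point to its cheapest open site.
  #1→D5 12, #2→D4 19, #3→D4 17, #4→D5 40, #5→D1 6
  response time 94, fixed 21 → total 115.
Compare {D1, D3, D4, D5}: response time 89 + fixed 29 = 118.
Compare {D1, D4}: response time 106 + fixed 13 = 119.
Compare {D1, D2, D4, D5}: response time 94 + fixed 25 = 119.
All other subsets cost ≥ 118. Minimum total cost: 115.

115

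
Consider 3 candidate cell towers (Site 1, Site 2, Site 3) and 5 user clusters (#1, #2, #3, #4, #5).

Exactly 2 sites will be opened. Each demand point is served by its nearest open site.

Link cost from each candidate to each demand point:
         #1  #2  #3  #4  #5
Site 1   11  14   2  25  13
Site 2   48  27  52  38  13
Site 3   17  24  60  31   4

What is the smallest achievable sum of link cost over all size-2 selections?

Open {Site 1, Site 3}.
  #1→Site 1 11, #2→Site 1 14, #3→Site 1 2, #4→Site 1 25, #5→Site 3 4  ⇒ total 56.
Compare {Site 1, Site 2}: total 65.
Compare {Site 2, Site 3}: total 128.

56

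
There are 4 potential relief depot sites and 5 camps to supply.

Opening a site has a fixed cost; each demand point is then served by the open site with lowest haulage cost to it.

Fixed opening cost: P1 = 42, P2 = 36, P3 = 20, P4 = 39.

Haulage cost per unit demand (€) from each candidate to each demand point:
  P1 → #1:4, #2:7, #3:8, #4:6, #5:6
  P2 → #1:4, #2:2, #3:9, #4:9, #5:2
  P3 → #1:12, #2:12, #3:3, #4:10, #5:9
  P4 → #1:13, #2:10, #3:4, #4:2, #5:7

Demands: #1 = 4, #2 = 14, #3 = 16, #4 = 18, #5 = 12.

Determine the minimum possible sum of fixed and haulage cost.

243

Open {P2, P4}: assign each demand point to its cheapest open site.
  #1→P2 4×4=16, #2→P2 14×2=28, #3→P4 16×4=64, #4→P4 18×2=36, #5→P2 12×2=24
  haulage cost 168, fixed 75 → total 243.
Compare {P2, P3, P4}: haulage cost 152 + fixed 95 = 247.
Compare {P1, P2, P4}: haulage cost 168 + fixed 117 = 285.
Compare {P1, P2, P3, P4}: haulage cost 152 + fixed 137 = 289.
All other subsets cost ≥ 247. Minimum total cost: 243.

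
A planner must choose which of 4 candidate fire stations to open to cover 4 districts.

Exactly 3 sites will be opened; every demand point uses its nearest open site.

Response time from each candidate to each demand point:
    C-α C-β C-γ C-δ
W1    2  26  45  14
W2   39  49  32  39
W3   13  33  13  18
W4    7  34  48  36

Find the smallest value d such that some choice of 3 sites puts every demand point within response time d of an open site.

26

Open {W1, W2, W3}.
  Farthest demand point is C-β at response time 26 (to W1); all others are ≤ 26.
With {W1, W3, W4} the worst case is 26.
With {W1, W2, W4} the worst case is 32.
No size-3 selection achieves below 26.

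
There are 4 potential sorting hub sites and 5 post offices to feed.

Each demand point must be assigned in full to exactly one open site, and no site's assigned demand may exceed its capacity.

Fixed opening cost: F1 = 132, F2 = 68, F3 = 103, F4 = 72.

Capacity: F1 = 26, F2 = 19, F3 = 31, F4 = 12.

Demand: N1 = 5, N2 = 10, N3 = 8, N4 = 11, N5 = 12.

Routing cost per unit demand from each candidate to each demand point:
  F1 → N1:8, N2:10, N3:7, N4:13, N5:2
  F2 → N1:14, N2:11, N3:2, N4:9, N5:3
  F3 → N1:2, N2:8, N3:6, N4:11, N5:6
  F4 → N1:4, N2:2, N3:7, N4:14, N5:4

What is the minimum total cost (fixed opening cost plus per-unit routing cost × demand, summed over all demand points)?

Open {F2, F3}; cheapest assignment that respects the capacities:
  F2 (cap 19, load 19): N3, N4 — cost 8×2 + 11×9 = 115
  F3 (cap 31, load 27): N1, N2, N5 — cost 5×2 + 10×8 + 12×6 = 162
  Shipping 277, fixed 171 → total 448.
  Any other capacity-feasible assignment to {F2, F3} ships for at least 277.
Compare {F2, F3, F4}: its best feasible assignment gives total 460.
Compare {F1, F2, F4}: its best feasible assignment gives total 471.
Every other set of open sites that can feasibly serve all demand totals ≥ 460 even under its best assignment. Minimum: 448.

448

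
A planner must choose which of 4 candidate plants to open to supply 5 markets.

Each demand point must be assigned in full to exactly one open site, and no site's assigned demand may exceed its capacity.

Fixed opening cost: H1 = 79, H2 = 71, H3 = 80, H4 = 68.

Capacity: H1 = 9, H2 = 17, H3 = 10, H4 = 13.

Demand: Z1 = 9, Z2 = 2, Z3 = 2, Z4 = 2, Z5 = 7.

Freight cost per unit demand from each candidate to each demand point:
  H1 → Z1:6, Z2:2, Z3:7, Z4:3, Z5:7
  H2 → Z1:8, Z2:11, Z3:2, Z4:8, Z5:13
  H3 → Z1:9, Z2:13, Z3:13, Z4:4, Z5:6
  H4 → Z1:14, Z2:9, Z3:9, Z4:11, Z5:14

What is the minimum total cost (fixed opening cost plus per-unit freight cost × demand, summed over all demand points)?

Open {H1, H2}; cheapest assignment that respects the capacities:
  H1 (cap 9, load 9): Z2, Z5 — cost 2×2 + 7×7 = 53
  H2 (cap 17, load 13): Z1, Z3, Z4 — cost 9×8 + 2×2 + 2×8 = 92
  Shipping 145, fixed 150 → total 295.
  Any other capacity-feasible assignment to {H1, H2} ships for at least 145.
Compare {H2, H3}: its best feasible assignment gives total 299.
Compare {H2, H4}: its best feasible assignment gives total 347.
Every other set of open sites that can feasibly serve all demand totals ≥ 299 even under its best assignment. Minimum: 295.

295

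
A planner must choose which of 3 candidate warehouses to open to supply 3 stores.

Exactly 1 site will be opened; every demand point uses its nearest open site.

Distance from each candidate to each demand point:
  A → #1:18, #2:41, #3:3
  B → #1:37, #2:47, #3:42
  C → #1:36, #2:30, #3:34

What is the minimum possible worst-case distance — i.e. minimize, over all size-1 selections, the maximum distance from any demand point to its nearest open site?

36

Open {C}.
  Farthest demand point is #1 at distance 36 (to C); all others are ≤ 36.
With {A} the worst case is 41.
With {B} the worst case is 47.
No size-1 selection achieves below 36.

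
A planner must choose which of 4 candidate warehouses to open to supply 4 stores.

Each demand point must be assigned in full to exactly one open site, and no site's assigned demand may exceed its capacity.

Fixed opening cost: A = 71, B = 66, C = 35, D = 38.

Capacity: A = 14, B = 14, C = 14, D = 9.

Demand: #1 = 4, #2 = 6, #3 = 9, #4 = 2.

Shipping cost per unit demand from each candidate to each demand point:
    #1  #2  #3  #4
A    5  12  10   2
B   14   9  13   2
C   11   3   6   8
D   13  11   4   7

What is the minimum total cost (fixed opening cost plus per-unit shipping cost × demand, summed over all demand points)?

Open {C, D}; cheapest assignment that respects the capacities:
  C (cap 14, load 12): #1, #2, #4 — cost 4×11 + 6×3 + 2×8 = 78
  D (cap 9, load 9): #3 — cost 9×4 = 36
  Shipping 114, fixed 73 → total 187.
  Any other capacity-feasible assignment to {C, D} ships for at least 114.
Compare {A, C, D}: its best feasible assignment gives total 222.
Compare {A, D}: its best feasible assignment gives total 241.
Every other set of open sites that can feasibly serve all demand totals ≥ 222 even under its best assignment. Minimum: 187.

187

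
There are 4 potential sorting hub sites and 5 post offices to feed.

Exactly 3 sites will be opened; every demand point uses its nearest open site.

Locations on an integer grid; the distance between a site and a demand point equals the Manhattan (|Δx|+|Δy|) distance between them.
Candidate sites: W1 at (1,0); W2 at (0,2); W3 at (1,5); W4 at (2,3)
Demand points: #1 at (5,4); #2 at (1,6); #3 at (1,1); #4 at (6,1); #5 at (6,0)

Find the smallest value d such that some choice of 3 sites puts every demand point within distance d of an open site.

6

Open {W1, W2, W3}.
  Farthest demand point is #4 at distance 6 (to W1); all others are ≤ 6.
With {W1, W2, W4} the worst case is 6.
With {W1, W3, W4} the worst case is 6.
No size-3 selection achieves below 6.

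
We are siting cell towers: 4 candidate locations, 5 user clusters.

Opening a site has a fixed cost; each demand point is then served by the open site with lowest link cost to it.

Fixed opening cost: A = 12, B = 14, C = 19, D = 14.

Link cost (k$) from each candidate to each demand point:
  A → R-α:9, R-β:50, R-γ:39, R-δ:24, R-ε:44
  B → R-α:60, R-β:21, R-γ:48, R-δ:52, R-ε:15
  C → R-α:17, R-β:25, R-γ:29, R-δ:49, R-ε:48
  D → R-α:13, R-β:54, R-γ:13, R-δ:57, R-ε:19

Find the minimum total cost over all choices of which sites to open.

Open {A, B, D}: assign each demand point to its cheapest open site.
  R-α→A 9, R-β→B 21, R-γ→D 13, R-δ→A 24, R-ε→B 15
  link cost 82, fixed 40 → total 122.
Compare {A, B}: link cost 108 + fixed 26 = 134.
Compare {A, C, D}: link cost 90 + fixed 45 = 135.
Compare {A, D}: link cost 115 + fixed 26 = 141.
All other subsets cost ≥ 134. Minimum total cost: 122.

122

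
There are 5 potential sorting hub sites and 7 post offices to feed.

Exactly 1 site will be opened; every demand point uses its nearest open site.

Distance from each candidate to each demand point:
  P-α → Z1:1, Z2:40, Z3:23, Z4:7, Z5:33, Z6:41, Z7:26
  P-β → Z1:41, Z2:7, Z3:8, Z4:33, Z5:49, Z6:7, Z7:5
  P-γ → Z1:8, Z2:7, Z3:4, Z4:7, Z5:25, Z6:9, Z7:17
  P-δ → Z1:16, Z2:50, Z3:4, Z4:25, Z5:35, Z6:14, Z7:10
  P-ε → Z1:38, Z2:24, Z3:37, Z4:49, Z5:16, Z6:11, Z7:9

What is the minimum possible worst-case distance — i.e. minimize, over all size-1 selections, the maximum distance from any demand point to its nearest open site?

25

Open {P-γ}.
  Farthest demand point is Z5 at distance 25 (to P-γ); all others are ≤ 25.
With {P-α} the worst case is 41.
With {P-β} the worst case is 49.
No size-1 selection achieves below 25.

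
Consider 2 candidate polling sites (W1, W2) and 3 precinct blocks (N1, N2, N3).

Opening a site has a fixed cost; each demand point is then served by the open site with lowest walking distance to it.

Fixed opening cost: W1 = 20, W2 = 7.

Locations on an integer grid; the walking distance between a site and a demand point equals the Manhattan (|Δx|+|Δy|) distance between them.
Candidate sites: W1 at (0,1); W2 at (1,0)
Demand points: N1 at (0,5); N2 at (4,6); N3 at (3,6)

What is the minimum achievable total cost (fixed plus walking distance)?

Open {W2}: assign each demand point to its cheapest open site.
  N1→W2 6, N2→W2 9, N3→W2 8
  walking distance 23, fixed 7 → total 30.
Compare {W1}: walking distance 21 + fixed 20 = 41.
Compare {W1, W2}: walking distance 21 + fixed 27 = 48.

30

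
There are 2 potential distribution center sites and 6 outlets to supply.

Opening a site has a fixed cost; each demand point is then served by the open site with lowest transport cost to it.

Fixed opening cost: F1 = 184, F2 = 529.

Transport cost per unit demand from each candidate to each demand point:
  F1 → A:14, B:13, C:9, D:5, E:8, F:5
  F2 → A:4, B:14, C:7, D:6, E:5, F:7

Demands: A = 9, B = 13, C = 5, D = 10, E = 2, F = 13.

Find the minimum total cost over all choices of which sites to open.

655

Open {F1}: assign each demand point to its cheapest open site.
  A→F1 9×14=126, B→F1 13×13=169, C→F1 5×9=45, D→F1 10×5=50, E→F1 2×8=16, F→F1 13×5=65
  transport cost 471, fixed 184 → total 655.
Compare {F2}: transport cost 414 + fixed 529 = 943.
Compare {F1, F2}: transport cost 365 + fixed 713 = 1078.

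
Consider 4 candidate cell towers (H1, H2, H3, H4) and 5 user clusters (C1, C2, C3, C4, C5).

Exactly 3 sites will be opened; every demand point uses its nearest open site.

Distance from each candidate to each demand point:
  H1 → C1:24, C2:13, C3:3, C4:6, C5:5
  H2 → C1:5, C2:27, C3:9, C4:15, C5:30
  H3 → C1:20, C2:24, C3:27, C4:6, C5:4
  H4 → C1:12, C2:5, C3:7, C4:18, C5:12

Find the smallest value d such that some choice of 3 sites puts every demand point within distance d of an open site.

Open {H1, H2, H4}.
  Farthest demand point is C4 at distance 6 (to H1); all others are ≤ 6.
With {H2, H3, H4} the worst case is 7.
With {H1, H3, H4} the worst case is 12.
No size-3 selection achieves below 6.

6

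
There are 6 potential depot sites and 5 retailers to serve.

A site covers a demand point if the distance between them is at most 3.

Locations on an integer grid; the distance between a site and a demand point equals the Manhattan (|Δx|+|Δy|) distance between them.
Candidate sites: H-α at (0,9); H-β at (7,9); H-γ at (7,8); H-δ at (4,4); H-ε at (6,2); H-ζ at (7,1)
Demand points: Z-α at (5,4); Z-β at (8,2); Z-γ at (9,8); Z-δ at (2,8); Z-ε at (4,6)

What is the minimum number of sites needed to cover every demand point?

4

Coverage sets (demand points within 3 of each site):
  H-α: {Z-δ}
  H-β: {Z-γ}
  H-γ: {Z-γ}
  H-δ: {Z-α, Z-ε}
  H-ε: {Z-α, Z-β}
  H-ζ: {Z-β}
No 3 sites suffice: every size-3 union leaves at least one demand point uncovered.
But {H-α, H-β, H-δ, H-ε} covers everything, so the minimum is 4.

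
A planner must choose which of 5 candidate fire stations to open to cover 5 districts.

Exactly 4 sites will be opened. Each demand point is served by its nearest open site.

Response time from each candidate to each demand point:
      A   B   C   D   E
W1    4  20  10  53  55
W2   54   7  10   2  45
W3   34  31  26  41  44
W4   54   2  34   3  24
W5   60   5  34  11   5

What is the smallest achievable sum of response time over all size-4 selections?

23

Open {W1, W2, W4, W5}.
  A→W1 4, B→W4 2, C→W1 10, D→W2 2, E→W5 5  ⇒ total 23.
Compare {W1, W3, W4, W5}: total 24.
Compare {W1, W2, W3, W5}: total 26.
No size-4 selection does better; minimum is 23.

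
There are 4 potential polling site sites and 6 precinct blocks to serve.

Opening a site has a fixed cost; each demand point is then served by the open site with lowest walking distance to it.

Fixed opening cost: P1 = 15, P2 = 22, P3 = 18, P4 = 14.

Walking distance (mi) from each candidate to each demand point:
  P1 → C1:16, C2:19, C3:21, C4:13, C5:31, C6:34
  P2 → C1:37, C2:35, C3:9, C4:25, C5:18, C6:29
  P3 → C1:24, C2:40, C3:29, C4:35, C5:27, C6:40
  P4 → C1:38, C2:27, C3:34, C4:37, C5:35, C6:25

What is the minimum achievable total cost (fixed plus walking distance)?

141

Open {P1, P2}: assign each demand point to its cheapest open site.
  C1→P1 16, C2→P1 19, C3→P2 9, C4→P1 13, C5→P2 18, C6→P2 29
  walking distance 104, fixed 37 → total 141.
Compare {P1}: walking distance 134 + fixed 15 = 149.
Compare {P1, P2, P4}: walking distance 100 + fixed 51 = 151.
Compare {P1, P4}: walking distance 125 + fixed 29 = 154.
All other subsets cost ≥ 149. Minimum total cost: 141.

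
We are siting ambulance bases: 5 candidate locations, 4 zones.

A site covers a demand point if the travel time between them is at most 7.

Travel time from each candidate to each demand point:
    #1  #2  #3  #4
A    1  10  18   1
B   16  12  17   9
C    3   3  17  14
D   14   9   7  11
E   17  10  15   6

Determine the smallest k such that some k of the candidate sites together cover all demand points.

3

Coverage sets (demand points within 7 of each site):
  A: {#1, #4}
  B: {}
  C: {#1, #2}
  D: {#3}
  E: {#4}
No 2 sites suffice: every size-2 union leaves at least one demand point uncovered.
But {A, C, D} covers everything, so the minimum is 3.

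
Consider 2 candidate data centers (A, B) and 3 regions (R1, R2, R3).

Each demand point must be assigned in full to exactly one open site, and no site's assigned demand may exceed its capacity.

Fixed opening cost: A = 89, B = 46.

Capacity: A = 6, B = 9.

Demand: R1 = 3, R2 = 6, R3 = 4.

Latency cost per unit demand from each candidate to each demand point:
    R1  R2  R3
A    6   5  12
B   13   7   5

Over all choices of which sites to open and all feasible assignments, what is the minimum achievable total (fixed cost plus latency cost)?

224

Open {A, B}; cheapest assignment that respects the capacities:
  A (cap 6, load 6): R2 — cost 6×5 = 30
  B (cap 9, load 7): R1, R3 — cost 3×13 + 4×5 = 59
  Shipping 89, fixed 135 → total 224.
  Any other capacity-feasible assignment to {A, B} ships for at least 89.
Total demand is 13 and no other set of sites has combined capacity ≥ 13, so {A, B} is the only feasible choice of open sites. Minimum: 224.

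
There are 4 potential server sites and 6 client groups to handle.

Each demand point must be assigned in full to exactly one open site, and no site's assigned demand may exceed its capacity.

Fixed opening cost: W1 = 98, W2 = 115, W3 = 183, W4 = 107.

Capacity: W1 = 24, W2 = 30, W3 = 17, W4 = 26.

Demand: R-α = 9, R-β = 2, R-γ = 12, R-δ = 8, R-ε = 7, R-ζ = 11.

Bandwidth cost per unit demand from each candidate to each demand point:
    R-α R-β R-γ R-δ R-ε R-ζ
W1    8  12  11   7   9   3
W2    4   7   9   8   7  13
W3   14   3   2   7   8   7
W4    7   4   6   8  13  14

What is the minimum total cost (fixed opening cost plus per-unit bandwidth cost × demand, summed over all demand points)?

Open {W1, W2}; cheapest assignment that respects the capacities:
  W1 (cap 24, load 19): R-δ, R-ζ — cost 8×7 + 11×3 = 89
  W2 (cap 30, load 30): R-α, R-β, R-γ, R-ε — cost 9×4 + 2×7 + 12×9 + 7×7 = 207
  Shipping 296, fixed 213 → total 509.
  Any other capacity-feasible assignment to {W1, W2} ships for at least 296.
Compare {W1, W2, W4}: its best feasible assignment gives total 574.
Compare {W2, W4}: its best feasible assignment gives total 594.
Every other set of open sites that can feasibly serve all demand totals ≥ 574 even under its best assignment. Minimum: 509.

509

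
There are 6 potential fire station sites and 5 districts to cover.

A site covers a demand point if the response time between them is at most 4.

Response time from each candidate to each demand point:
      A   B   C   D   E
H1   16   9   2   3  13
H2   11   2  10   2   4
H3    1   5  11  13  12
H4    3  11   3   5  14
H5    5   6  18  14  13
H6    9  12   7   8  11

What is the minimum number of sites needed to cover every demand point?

Coverage sets (demand points within 4 of each site):
  H1: {C, D}
  H2: {B, D, E}
  H3: {A}
  H4: {A, C}
  H5: {}
  H6: {}
No single site covers all 5 demand points.
But {H2, H4} covers everything, so the minimum is 2.

2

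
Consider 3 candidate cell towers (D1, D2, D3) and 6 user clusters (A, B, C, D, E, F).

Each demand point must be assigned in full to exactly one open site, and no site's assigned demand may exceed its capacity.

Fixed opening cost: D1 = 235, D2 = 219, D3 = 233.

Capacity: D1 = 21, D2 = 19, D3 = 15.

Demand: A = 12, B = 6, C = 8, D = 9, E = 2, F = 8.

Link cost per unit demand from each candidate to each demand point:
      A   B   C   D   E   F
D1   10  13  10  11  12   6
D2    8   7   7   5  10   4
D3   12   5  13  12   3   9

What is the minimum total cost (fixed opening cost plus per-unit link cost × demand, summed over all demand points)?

992

Open {D1, D2, D3}; cheapest assignment that respects the capacities:
  D1 (cap 21, load 20): A, F — cost 12×10 + 8×6 = 168
  D2 (cap 19, load 17): C, D — cost 8×7 + 9×5 = 101
  D3 (cap 15, load 8): B, E — cost 6×5 + 2×3 = 36
  Shipping 305, fixed 687 → total 992.
  Any other capacity-feasible assignment to {D1, D2, D3} ships for at least 305.
Total demand is 45 and no other set of sites has combined capacity ≥ 45, so {D1, D2, D3} is the only feasible choice of open sites. Minimum: 992.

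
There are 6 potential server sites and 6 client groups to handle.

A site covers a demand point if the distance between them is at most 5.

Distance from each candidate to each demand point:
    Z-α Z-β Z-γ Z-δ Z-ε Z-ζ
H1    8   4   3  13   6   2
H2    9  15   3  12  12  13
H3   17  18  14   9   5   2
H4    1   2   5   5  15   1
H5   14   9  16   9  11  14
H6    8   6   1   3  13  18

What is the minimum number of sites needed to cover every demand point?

2

Coverage sets (demand points within 5 of each site):
  H1: {Z-β, Z-γ, Z-ζ}
  H2: {Z-γ}
  H3: {Z-ε, Z-ζ}
  H4: {Z-α, Z-β, Z-γ, Z-δ, Z-ζ}
  H5: {}
  H6: {Z-γ, Z-δ}
No single site covers all 6 demand points.
But {H3, H4} covers everything, so the minimum is 2.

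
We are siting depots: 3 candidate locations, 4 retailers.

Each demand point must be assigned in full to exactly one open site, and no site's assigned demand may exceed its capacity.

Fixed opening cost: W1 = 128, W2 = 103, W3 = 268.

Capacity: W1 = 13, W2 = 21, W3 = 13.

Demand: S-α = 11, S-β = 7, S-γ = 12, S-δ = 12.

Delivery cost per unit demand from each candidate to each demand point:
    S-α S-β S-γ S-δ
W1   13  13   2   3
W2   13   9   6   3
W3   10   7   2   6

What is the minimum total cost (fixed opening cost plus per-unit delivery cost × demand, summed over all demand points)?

732

Open {W1, W2, W3}; cheapest assignment that respects the capacities:
  W1 (cap 13, load 12): S-γ — cost 12×2 = 24
  W2 (cap 21, load 19): S-β, S-δ — cost 7×9 + 12×3 = 99
  W3 (cap 13, load 11): S-α — cost 11×10 = 110
  Shipping 233, fixed 499 → total 732.
  Any other capacity-feasible assignment to {W1, W2, W3} ships for at least 233.
Total demand is 42 and no other set of sites has combined capacity ≥ 42, so {W1, W2, W3} is the only feasible choice of open sites. Minimum: 732.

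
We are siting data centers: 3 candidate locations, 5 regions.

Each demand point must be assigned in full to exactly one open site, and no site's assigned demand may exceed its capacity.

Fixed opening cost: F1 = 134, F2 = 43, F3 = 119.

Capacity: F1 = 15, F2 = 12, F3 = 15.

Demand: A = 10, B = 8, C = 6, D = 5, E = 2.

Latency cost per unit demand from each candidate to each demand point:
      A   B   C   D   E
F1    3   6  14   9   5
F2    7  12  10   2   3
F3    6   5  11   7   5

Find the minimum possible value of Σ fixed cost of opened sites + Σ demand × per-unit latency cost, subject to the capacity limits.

446

Open {F1, F2, F3}; cheapest assignment that respects the capacities:
  F1 (cap 15, load 12): A, E — cost 10×3 + 2×5 = 40
  F2 (cap 12, load 11): C, D — cost 6×10 + 5×2 = 70
  F3 (cap 15, load 8): B — cost 8×5 = 40
  Shipping 150, fixed 296 → total 446.
  Any other capacity-feasible assignment to {F1, F2, F3} ships for at least 150.
Total demand is 31 and no other set of sites has combined capacity ≥ 31, so {F1, F2, F3} is the only feasible choice of open sites. Minimum: 446.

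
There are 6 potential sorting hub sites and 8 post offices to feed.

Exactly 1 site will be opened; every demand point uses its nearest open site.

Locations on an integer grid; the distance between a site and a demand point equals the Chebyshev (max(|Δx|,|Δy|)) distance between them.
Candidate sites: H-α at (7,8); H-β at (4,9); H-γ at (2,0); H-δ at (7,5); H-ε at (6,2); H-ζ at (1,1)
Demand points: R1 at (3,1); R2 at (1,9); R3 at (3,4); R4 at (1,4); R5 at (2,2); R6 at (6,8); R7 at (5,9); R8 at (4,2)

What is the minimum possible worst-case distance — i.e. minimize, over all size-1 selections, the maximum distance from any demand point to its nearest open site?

Open {H-δ}.
  Farthest demand point is R2 at distance 6 (to H-δ); all others are ≤ 6.
With {H-α} the worst case is 7.
With {H-ε} the worst case is 7.
No size-1 selection achieves below 6.

6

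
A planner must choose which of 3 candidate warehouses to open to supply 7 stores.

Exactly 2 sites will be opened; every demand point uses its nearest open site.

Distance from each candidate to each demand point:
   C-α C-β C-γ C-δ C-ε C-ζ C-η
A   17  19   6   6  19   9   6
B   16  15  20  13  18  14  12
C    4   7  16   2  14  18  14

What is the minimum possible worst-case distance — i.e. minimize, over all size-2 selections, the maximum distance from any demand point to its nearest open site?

14

Open {A, C}.
  Farthest demand point is C-ε at distance 14 (to C); all others are ≤ 14.
With {B, C} the worst case is 16.
With {A, B} the worst case is 18.
No size-2 selection achieves below 14.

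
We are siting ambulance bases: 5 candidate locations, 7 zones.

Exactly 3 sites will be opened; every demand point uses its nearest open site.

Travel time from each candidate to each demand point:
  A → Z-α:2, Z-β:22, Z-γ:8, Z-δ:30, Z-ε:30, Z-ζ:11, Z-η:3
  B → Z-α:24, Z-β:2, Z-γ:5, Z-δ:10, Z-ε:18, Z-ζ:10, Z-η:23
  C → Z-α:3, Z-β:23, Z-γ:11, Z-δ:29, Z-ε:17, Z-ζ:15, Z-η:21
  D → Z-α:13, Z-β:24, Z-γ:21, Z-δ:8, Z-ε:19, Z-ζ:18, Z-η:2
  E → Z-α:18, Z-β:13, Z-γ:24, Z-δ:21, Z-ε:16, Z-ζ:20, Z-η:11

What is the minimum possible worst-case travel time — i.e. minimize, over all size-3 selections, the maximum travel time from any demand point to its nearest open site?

16

Open {A, B, E}.
  Farthest demand point is Z-ε at travel time 16 (to E); all others are ≤ 16.
With {A, D, E} the worst case is 16.
With {B, C, E} the worst case is 16.
No size-3 selection achieves below 16.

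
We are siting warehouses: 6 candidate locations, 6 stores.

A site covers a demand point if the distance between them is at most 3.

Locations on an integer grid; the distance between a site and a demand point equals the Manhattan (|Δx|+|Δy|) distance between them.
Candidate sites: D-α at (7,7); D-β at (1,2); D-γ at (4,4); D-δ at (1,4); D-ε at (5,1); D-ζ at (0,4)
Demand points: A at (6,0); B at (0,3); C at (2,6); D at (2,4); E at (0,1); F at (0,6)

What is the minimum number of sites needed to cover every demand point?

3

Coverage sets (demand points within 3 of each site):
  D-α: {}
  D-β: {B, D, E}
  D-γ: {D}
  D-δ: {B, C, D, F}
  D-ε: {A}
  D-ζ: {B, D, E, F}
No 2 sites suffice: every size-2 union leaves at least one demand point uncovered.
But {D-β, D-δ, D-ε} covers everything, so the minimum is 3.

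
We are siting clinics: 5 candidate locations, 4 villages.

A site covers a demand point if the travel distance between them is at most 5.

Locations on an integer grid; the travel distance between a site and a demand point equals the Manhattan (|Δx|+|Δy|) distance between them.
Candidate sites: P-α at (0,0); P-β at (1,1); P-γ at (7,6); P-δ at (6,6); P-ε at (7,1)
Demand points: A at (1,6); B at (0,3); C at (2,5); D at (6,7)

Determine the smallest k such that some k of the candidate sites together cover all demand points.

Coverage sets (demand points within 5 of each site):
  P-α: {B}
  P-β: {A, B, C}
  P-γ: {D}
  P-δ: {A, C, D}
  P-ε: {}
No single site covers all 4 demand points.
But {P-α, P-δ} covers everything, so the minimum is 2.

2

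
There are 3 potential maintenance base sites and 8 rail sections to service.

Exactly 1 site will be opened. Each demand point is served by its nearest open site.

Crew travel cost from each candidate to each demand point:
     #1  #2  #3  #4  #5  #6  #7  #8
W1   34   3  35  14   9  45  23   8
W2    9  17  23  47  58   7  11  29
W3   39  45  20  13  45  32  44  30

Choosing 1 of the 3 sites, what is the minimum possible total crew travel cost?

Open {W1}.
  #1→W1 34, #2→W1 3, #3→W1 35, #4→W1 14, #5→W1 9, #6→W1 45, #7→W1 23, #8→W1 8  ⇒ total 171.
Compare {W2}: total 201.
Compare {W3}: total 268.

171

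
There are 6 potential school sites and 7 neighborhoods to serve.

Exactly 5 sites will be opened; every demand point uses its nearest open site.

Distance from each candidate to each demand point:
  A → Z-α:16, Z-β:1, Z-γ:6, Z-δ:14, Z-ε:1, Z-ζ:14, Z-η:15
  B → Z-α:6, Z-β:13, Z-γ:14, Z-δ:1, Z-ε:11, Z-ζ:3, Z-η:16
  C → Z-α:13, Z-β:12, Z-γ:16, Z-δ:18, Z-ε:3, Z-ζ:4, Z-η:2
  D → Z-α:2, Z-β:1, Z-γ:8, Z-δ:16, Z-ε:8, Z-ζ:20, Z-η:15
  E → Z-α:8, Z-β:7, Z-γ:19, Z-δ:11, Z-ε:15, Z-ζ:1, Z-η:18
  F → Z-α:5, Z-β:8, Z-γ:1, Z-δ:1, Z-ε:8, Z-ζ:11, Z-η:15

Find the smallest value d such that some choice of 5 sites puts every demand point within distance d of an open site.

2

Open {A, C, D, E, F}.
  Farthest demand point is Z-α at distance 2 (to D); all others are ≤ 2.
With {A, B, C, D, F} the worst case is 3.
With {B, C, D, E, F} the worst case is 3.
No size-5 selection achieves below 2.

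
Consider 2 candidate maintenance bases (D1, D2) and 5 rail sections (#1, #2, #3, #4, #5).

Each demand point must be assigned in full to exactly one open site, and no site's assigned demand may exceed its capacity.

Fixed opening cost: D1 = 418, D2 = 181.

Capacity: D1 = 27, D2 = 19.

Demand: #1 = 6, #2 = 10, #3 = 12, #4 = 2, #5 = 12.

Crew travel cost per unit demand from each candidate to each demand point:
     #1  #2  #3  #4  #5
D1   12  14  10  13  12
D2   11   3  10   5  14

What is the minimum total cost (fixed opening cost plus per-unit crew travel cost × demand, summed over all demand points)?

Open {D1, D2}; cheapest assignment that respects the capacities:
  D1 (cap 27, load 24): #3, #5 — cost 12×10 + 12×12 = 264
  D2 (cap 19, load 18): #1, #2, #4 — cost 6×11 + 10×3 + 2×5 = 106
  Shipping 370, fixed 599 → total 969.
  Any other capacity-feasible assignment to {D1, D2} ships for at least 370.
Total demand is 42 and no other set of sites has combined capacity ≥ 42, so {D1, D2} is the only feasible choice of open sites. Minimum: 969.

969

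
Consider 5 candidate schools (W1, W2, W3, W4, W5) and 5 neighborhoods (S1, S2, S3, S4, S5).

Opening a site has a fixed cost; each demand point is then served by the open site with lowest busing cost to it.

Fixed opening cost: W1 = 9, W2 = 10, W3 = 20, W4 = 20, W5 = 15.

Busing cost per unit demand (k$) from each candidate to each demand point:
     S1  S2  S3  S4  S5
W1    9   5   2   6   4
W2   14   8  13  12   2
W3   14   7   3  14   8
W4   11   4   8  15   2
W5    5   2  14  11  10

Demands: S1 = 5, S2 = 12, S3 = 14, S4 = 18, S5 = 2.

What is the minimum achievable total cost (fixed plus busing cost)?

217

Open {W1, W5}: assign each demand point to its cheapest open site.
  S1→W5 5×5=25, S2→W5 12×2=24, S3→W1 14×2=28, S4→W1 18×6=108, S5→W1 2×4=8
  busing cost 193, fixed 24 → total 217.
Compare {W1, W2, W5}: busing cost 189 + fixed 34 = 223.
Compare {W1, W4, W5}: busing cost 189 + fixed 44 = 233.
Compare {W1, W3, W5}: busing cost 193 + fixed 44 = 237.
All other subsets cost ≥ 223. Minimum total cost: 217.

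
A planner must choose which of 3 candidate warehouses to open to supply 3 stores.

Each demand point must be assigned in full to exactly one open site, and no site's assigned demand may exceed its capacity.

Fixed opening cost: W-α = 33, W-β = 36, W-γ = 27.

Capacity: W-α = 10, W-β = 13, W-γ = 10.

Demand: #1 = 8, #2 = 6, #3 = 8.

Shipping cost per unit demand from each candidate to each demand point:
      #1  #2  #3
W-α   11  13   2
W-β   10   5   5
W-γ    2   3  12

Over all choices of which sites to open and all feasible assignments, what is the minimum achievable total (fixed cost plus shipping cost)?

158

Open {W-α, W-β, W-γ}; cheapest assignment that respects the capacities:
  W-α (cap 10, load 8): #3 — cost 8×2 = 16
  W-β (cap 13, load 6): #2 — cost 6×5 = 30
  W-γ (cap 10, load 8): #1 — cost 8×2 = 16
  Shipping 62, fixed 96 → total 158.
  Any other capacity-feasible assignment to {W-α, W-β, W-γ} ships for at least 62.
Total demand is 22; every other set of sites either has combined capacity below 22 or cannot fit the demands without splitting one across sites, so {W-α, W-β, W-γ} is the only feasible choice of open sites. Minimum: 158.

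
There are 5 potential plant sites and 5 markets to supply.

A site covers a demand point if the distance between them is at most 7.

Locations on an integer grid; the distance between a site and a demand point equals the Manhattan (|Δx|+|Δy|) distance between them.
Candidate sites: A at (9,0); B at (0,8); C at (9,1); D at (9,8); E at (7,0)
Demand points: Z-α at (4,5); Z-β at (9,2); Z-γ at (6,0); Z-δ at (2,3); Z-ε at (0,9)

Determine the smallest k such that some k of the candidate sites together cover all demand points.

Coverage sets (demand points within 7 of each site):
  A: {Z-β, Z-γ}
  B: {Z-α, Z-δ, Z-ε}
  C: {Z-β, Z-γ}
  D: {Z-β}
  E: {Z-β, Z-γ}
No single site covers all 5 demand points.
But {A, B} covers everything, so the minimum is 2.

2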